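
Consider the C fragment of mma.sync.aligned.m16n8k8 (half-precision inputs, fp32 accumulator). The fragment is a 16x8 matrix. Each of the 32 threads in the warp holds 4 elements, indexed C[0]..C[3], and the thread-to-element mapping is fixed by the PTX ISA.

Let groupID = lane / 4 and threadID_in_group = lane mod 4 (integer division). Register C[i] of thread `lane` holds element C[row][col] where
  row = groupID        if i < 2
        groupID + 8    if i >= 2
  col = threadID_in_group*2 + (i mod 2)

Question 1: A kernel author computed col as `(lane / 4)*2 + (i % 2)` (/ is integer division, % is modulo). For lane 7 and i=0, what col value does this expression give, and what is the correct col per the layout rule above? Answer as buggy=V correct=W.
buggy=2 correct=6

`(lane / 4)*2 + (i % 2)`[7,0]⇒2
7: gr=1,th=3
[0] (1+0,3*2+0) = (1,6)
col: 2 vs 6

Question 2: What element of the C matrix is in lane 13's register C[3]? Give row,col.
L=13⇒gr=13>>2=3, th=13&3=1
[3]⇒row 3+8=11  col 1·2+1=3

11,3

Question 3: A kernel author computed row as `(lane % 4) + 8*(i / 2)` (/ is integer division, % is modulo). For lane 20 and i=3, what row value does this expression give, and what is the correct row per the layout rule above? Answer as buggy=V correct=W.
buggy=8 correct=13

`(lane % 4) + 8*(i / 2)`[20,3]->8
L=20->g=20>>2=5, t=20&3=0
[3]->row 5+8=13  col 0·2+1=1
row: 8 vs 13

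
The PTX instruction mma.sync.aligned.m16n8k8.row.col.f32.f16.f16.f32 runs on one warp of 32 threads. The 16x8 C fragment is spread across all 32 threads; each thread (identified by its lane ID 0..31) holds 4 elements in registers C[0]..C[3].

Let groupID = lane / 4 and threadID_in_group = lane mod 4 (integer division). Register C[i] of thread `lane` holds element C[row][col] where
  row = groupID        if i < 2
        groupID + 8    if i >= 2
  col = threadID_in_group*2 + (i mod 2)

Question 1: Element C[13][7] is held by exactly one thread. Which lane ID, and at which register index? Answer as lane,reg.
23,3

r=13⇒gr=5,Rb=1  c=7⇒th=3,odd=1
L=5*4+3=23  i=1*2+1=3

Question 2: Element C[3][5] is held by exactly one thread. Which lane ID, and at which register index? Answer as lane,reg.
14,1

r:3=>grp=3,rB=0  c:5=>tig=2,lo=1
L=3*4+2=14  i=0*2+1=1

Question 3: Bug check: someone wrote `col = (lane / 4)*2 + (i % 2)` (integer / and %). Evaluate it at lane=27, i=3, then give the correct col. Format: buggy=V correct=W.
buggy=13 correct=7

`(lane / 4)*2 + (i % 2)`[27,3]->13
lane 27: gid=6 (27/4), tid=3 (27%4)
i=3: r=6+8=14, c=3*2+1=7
col: 13 vs 7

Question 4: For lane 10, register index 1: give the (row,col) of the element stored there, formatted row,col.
lane 10->10/4=2, 10 mod 4=2
i=1  r:2+0->2  c:2·2+1->5

2,5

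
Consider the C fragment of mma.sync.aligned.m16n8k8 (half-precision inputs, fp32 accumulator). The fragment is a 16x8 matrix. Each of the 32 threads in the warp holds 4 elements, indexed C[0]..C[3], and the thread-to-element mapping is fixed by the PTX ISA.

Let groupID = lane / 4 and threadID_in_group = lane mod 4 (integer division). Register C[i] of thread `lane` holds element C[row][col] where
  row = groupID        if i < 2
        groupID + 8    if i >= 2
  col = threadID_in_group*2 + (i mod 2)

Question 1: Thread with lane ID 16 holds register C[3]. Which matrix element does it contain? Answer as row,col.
12,1

L=16->g=16>>2=4, t=16&3=0
[3]->row 4+8=12  col 0·2+1=1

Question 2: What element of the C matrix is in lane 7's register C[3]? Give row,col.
9,7

lane 7→7/4=1, 7 mod 4=3
i=3  r:1+8→9  c:2·3+1→7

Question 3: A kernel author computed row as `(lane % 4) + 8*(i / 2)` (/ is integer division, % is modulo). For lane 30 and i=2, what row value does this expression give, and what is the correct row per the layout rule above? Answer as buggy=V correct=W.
buggy=10 correct=15

`(lane % 4) + 8*(i / 2)`[30,2]->10
lane 30: g=7 (30/4), t=2 (30%4)
i=2: r=7+8=15, c=2*2+0=4
row: 10 vs 15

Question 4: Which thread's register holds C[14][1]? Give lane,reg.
r=14->g=6,rb=1  c=1->t=0,b0=1
L=6*4+0=24  i=1*2+1=3

24,3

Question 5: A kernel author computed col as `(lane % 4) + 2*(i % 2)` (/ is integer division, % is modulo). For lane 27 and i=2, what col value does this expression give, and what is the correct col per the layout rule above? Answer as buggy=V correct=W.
`(lane % 4) + 2*(i % 2)`[27,2]⇒3
27: gr=6,th=3
[2] (6+8,3*2+0) = (14,6)
col: 3 vs 6

buggy=3 correct=6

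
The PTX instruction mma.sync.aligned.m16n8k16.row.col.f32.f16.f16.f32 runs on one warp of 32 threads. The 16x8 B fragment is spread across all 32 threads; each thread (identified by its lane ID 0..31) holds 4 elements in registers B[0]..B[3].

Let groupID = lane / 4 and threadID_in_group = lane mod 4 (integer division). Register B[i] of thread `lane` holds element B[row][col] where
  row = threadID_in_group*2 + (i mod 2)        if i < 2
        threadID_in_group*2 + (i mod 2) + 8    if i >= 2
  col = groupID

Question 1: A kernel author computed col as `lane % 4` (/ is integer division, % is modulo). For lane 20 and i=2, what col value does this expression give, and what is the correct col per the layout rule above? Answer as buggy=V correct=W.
`lane % 4`[20,2]->0
L=20->g=20>>2=5, t=20&3=0
[2]->row 0·2+0+8=8  col g=5
col: 0 vs 5

buggy=0 correct=5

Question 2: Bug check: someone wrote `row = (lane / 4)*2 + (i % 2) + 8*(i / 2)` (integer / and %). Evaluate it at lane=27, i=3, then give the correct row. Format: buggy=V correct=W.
buggy=21 correct=15

`(lane / 4)*2 + (i % 2) + 8*(i / 2)`[27,3]->21
27: gid=6,tid=3
[3] (3*2+1+8,6) = (15,6)
row: 21 vs 15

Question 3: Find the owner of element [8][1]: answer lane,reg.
c: 1->gid=1  r: 8->r8=1,tid=0,i&1=0
L=1*4+0=4  i=1*2+0=2

4,2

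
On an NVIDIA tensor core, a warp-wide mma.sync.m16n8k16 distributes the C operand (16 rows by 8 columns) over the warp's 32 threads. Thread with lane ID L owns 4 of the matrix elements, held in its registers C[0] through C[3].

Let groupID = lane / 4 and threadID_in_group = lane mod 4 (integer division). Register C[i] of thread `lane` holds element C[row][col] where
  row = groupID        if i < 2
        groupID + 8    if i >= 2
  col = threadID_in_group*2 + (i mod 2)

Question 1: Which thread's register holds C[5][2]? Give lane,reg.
21,0

r=5->g=5,rb=0  c=2->t=1,b0=0
L=5*4+1=21  i=0*2+0=0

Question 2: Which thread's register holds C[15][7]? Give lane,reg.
r=15->g=7,rb=1  c=7->t=3,b0=1
L=7*4+3=31  i=1*2+1=3

31,3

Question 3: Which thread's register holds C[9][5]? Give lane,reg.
6,3

r: 9->gid=1,r8=1  c: 5->tid=2,i&1=1
L=1*4+2=6  i=1*2+1=3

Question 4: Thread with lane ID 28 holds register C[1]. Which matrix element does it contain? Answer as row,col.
7,1

28: g=7,t=0
[1] (7+0,0*2+1) = (7,1)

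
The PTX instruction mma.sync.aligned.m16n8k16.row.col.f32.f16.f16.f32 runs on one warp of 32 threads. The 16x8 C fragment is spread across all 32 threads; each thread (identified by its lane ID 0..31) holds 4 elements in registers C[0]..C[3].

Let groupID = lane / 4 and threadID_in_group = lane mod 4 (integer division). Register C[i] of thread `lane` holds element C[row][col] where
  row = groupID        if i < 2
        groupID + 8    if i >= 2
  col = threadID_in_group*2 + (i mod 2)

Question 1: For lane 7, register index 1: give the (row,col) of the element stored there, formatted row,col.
1,7

lane 7: gr=1 (7/4), th=3 (7%4)
i=1: r=1+0=1, c=3*2+1=7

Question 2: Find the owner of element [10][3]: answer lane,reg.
r=10->g=2,rb=1  c=3->t=1,b0=1
L=2*4+1=9  i=1*2+1=3

9,3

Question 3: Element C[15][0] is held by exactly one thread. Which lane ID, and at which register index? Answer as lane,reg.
r=15->g=7,rb=1  c=0->t=0,b0=0
L=7*4+0=28  i=1*2+0=2

28,2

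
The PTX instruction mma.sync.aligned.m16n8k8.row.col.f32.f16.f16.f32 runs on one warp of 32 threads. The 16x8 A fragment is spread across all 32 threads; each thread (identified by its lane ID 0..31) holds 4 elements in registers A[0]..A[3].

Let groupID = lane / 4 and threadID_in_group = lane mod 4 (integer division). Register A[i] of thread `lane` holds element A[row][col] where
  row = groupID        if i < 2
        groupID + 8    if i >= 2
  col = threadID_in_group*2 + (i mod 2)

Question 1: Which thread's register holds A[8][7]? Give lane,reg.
r:8=>grp=0,rB=1  c:7=>tig=3,lo=1
L=0*4+3=3  i=1*2+1=3

3,3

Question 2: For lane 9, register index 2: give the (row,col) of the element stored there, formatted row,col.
10,2

9: g=2,t=1
[2] (2+8,1*2+0) = (10,2)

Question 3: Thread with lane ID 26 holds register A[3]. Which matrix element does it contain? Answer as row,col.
lane 26=>26/4=6, 26 mod 4=2
i=3  r:6+8=>14  c:2·2+1=>5

14,5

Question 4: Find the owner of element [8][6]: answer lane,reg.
r=8→G=0,rhi=1  c=6→T=3,p=0
L=0*4+3=3  i=1*2+0=2

3,2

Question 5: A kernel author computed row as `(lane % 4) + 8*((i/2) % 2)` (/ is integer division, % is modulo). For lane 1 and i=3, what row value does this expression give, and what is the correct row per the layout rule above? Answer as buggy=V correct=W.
buggy=9 correct=8

`(lane % 4) + 8*((i/2) % 2)`[1,3]⇒9
1: gr=0,th=1
[3] (0+8,1*2+1) = (8,3)
row: 9 vs 8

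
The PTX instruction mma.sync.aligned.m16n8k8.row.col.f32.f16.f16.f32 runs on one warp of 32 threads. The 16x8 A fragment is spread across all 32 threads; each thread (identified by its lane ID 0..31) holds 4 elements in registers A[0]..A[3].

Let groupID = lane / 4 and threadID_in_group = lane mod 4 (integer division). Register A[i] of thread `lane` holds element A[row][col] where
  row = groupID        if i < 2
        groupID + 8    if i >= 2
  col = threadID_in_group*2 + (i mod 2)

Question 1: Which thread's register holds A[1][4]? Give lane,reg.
r: 1->gid=1,r8=0  c: 4->tid=2,i&1=0
L=1*4+2=6  i=0*2+0=0

6,0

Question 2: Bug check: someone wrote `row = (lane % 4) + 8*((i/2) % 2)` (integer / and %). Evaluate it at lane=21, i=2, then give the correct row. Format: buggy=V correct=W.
`(lane % 4) + 8*((i/2) % 2)`[21,2]->9
lane 21: gid=5 (21/4), tid=1 (21%4)
i=2: r=5+8=13, c=1*2+0=2
row: 9 vs 13

buggy=9 correct=13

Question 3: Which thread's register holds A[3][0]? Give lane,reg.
12,0

r=3→G=3,rhi=0  c=0→T=0,p=0
L=3*4+0=12  i=0*2+0=0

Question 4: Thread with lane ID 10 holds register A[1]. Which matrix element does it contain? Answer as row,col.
L=10->gid=10>>2=2, tid=10&3=2
[1]->row 2+0=2  col 2·2+1=5

2,5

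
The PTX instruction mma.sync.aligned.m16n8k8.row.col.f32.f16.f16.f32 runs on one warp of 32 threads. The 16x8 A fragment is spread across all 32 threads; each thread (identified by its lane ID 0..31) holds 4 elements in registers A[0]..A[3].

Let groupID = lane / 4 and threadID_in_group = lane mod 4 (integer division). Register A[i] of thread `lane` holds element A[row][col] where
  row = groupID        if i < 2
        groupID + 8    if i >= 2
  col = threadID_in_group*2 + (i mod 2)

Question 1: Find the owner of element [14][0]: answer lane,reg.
24,2

r: 14->gid=6,r8=1  c: 0->tid=0,i&1=0
L=6*4+0=24  i=1*2+0=2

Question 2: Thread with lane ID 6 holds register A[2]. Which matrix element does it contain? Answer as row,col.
9,4

lane 6: gr=1 (6/4), th=2 (6%4)
i=2: r=1+8=9, c=2*2+0=4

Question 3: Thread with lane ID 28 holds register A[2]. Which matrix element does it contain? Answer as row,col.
15,0

28: gr=7,th=0
[2] (7+8,0*2+0) = (15,0)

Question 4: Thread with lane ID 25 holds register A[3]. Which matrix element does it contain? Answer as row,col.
lane 25⇒25/4=6, 25 mod 4=1
i=3  r:6+8⇒14  c:2·1+1⇒3

14,3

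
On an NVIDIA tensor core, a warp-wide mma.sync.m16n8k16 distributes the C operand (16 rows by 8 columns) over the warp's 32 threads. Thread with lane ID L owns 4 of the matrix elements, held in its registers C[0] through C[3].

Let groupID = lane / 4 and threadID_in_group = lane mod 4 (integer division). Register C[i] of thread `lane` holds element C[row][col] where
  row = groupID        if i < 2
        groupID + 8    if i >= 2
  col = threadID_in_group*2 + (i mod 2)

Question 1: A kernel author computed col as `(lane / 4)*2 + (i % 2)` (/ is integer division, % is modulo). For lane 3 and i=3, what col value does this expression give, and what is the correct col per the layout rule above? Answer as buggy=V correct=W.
`(lane / 4)*2 + (i % 2)`[3,3]=>1
3: grp=0,tig=3
[3] (0+8,3*2+1) = (8,7)
col: 1 vs 7

buggy=1 correct=7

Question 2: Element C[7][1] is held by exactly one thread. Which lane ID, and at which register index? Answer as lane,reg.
r=7→G=7,rhi=0  c=1→T=0,p=1
L=7*4+0=28  i=0*2+1=1

28,1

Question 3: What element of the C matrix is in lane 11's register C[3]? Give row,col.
10,7

11: g=2,t=3
[3] (2+8,3*2+1) = (10,7)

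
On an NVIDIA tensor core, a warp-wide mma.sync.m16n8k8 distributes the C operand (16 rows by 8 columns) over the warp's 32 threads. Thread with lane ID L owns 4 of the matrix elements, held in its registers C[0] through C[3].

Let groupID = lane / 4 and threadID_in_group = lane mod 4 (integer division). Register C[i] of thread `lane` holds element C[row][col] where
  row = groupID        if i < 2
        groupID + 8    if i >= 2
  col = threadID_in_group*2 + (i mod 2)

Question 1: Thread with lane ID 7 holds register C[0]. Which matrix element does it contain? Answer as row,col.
1,6

7: grp=1,tig=3
[0] (1+0,3*2+0) = (1,6)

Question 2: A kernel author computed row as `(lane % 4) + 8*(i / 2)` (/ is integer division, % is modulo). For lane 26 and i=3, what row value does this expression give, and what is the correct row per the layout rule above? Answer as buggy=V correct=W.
buggy=10 correct=14

`(lane % 4) + 8*(i / 2)`[26,3]=>10
L=26=>grp=26>>2=6, tig=26&3=2
[3]=>row 6+8=14  col 2·2+1=5
row: 10 vs 14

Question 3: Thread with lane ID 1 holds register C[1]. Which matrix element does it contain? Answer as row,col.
lane 1: gr=0 (1/4), th=1 (1%4)
i=1: r=0+0=0, c=1*2+1=3

0,3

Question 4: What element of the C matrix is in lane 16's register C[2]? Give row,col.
12,0

lane 16: gid=4 (16/4), tid=0 (16%4)
i=2: r=4+8=12, c=0*2+0=0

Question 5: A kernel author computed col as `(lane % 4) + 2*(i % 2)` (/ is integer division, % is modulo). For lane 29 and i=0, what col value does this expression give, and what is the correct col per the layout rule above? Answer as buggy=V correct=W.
`(lane % 4) + 2*(i % 2)`[29,0]->1
L=29->g=29>>2=7, t=29&3=1
[0]->row 7+0=7  col 1·2+0=2
col: 1 vs 2

buggy=1 correct=2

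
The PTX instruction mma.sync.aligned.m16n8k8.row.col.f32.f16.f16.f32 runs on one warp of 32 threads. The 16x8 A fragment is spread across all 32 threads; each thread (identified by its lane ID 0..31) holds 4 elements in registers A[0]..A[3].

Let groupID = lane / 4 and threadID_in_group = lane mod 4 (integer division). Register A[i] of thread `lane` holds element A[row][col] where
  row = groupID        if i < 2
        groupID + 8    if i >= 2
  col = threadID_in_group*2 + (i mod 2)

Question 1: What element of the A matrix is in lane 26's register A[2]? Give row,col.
14,4

lane 26→26/4=6, 26 mod 4=2
i=2  r:6+8→14  c:2·2+0→4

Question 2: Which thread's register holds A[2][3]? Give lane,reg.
r=2→G=2,rhi=0  c=3→T=1,p=1
L=2*4+1=9  i=0*2+1=1

9,1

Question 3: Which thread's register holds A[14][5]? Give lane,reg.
26,3

r=14⇒gr=6,Rb=1  c=5⇒th=2,odd=1
L=6*4+2=26  i=1*2+1=3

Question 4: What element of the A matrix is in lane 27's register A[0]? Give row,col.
6,6

lane 27->27/4=6, 27 mod 4=3
i=0  r:6+0->6  c:2·3+0->6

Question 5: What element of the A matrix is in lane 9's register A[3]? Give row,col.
10,3

lane 9: gid=2 (9/4), tid=1 (9%4)
i=3: r=2+8=10, c=1*2+1=3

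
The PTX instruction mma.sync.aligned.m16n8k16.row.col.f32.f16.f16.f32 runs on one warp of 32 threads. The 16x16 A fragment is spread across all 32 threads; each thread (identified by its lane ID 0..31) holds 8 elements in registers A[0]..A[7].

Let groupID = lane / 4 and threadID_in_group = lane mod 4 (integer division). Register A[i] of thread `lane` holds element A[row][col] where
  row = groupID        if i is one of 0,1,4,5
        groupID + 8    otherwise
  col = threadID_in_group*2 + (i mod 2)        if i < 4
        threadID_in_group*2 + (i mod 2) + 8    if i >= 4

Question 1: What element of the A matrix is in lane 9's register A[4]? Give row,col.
2,10

lane 9: gid=2 (9/4), tid=1 (9%4)
i=4: r=2+0=2, c=1*2+0+8=10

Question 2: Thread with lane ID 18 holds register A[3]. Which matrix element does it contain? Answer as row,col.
12,5

lane 18: G=4 (18/4), T=2 (18%4)
i=3: r=4+8=12, c=2*2+1+0=5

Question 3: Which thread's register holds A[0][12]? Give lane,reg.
r: 0->gid=0,r8=0  c: 12->c8=1,tid=2,i&1=0
L=0*4+2=2  i=1*4+0*2+0=4

2,4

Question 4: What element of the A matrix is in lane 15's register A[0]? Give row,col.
3,6

L=15⇒gr=15>>2=3, th=15&3=3
[0]⇒row 3+0=3  col 3·2+0+0=6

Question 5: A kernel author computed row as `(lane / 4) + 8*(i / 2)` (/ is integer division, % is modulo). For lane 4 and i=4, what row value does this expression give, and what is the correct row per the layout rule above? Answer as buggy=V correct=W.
`(lane / 4) + 8*(i / 2)`[4,4]->17
lane 4: g=1 (4/4), t=0 (4%4)
i=4: r=1+0=1, c=0*2+0+8=8
row: 17 vs 1

buggy=17 correct=1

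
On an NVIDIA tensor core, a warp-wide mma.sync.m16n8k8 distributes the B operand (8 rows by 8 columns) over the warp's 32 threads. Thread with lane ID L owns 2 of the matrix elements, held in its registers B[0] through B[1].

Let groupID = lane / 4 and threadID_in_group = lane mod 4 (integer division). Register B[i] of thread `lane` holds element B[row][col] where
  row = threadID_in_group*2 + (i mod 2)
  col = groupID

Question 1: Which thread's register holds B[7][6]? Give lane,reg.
c=6→G=6  r=7→T=3,p=1
L=6*4+3=27  i=1=1

27,1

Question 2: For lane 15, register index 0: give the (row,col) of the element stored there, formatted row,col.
6,3

L=15->g=15>>2=3, t=15&3=3
[0]->row 3·2+0=6  col g=3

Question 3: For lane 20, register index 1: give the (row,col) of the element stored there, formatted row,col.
L=20=>grp=20>>2=5, tig=20&3=0
[1]=>row 0·2+1=1  col grp=5

1,5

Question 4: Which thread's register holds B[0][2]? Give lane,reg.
c=2->g=2  r=0->t=0,b0=0
L=2*4+0=8  i=0=0

8,0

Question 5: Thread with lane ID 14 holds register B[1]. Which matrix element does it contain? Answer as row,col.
lane 14⇒14/4=3, 14 mod 4=2
i=1  r:2·2+1⇒5  c:3

5,3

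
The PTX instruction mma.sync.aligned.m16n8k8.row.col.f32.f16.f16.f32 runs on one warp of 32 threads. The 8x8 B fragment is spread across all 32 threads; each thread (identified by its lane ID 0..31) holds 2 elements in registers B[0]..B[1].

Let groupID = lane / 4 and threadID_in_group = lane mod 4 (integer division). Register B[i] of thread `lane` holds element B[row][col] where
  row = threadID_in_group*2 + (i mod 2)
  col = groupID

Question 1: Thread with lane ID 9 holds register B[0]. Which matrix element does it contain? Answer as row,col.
2,2

9: g=2,t=1
[0] (1*2+0,2) = (2,2)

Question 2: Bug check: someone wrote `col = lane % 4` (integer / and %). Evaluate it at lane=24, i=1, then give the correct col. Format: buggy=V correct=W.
buggy=0 correct=6

`lane % 4`[24,1]⇒0
24: gr=6,th=0
[1] (0*2+1,6) = (1,6)
col: 0 vs 6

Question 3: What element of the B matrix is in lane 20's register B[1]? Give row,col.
1,5

L=20=>grp=20>>2=5, tig=20&3=0
[1]=>row 0·2+1=1  col grp=5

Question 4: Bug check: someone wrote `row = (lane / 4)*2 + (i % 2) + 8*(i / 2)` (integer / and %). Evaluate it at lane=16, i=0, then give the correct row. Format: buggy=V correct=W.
`(lane / 4)*2 + (i % 2) + 8*(i / 2)`[16,0]->8
16: gid=4,tid=0
[0] (0*2+0,4) = (0,4)
row: 8 vs 0

buggy=8 correct=0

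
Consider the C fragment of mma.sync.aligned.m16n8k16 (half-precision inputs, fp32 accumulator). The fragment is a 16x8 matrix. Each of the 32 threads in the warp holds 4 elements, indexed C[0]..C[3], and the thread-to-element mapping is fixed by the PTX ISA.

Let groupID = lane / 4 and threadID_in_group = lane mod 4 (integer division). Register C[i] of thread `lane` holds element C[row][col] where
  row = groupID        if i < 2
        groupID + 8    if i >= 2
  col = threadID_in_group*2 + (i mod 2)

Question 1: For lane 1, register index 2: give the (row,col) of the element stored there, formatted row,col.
1: gid=0,tid=1
[2] (0+8,1*2+0) = (8,2)

8,2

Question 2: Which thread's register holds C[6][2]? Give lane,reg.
r=6->g=6,rb=0  c=2->t=1,b0=0
L=6*4+1=25  i=0*2+0=0

25,0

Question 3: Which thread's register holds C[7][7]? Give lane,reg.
31,1

r=7⇒gr=7,Rb=0  c=7⇒th=3,odd=1
L=7*4+3=31  i=0*2+1=1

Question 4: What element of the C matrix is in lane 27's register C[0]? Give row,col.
6,6

lane 27⇒27/4=6, 27 mod 4=3
i=0  r:6+0⇒6  c:2·3+0⇒6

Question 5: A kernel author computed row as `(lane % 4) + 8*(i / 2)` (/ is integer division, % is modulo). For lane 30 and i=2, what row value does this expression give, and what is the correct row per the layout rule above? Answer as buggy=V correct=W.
buggy=10 correct=15

`(lane % 4) + 8*(i / 2)`[30,2]⇒10
lane 30⇒30/4=7, 30 mod 4=2
i=2  r:7+8⇒15  c:2·2+0⇒4
row: 10 vs 15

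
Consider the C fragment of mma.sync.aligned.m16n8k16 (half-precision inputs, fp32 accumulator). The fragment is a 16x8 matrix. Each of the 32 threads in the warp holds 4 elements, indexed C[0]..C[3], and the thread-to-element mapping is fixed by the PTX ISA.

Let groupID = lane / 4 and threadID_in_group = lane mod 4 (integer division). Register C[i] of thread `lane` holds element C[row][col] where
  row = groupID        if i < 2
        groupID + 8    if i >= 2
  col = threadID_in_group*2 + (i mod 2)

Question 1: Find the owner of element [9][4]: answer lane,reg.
r: 9->gid=1,r8=1  c: 4->tid=2,i&1=0
L=1*4+2=6  i=1*2+0=2

6,2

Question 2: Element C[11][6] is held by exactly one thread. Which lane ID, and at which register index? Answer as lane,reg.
15,2

r: 11->gid=3,r8=1  c: 6->tid=3,i&1=0
L=3*4+3=15  i=1*2+0=2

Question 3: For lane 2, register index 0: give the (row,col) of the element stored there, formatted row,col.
L=2->g=2>>2=0, t=2&3=2
[0]->row 0+0=0  col 2·2+0=4

0,4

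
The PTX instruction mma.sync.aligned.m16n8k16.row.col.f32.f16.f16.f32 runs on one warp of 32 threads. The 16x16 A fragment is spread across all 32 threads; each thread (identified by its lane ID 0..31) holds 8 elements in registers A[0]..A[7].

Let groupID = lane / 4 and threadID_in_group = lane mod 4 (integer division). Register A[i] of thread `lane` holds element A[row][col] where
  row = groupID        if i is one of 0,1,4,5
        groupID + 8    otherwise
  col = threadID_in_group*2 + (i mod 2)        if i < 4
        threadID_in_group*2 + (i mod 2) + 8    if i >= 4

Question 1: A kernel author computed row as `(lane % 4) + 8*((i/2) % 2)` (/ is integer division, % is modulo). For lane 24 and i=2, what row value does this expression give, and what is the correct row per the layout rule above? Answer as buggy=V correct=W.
`(lane % 4) + 8*((i/2) % 2)`[24,2]->8
lane 24->24/4=6, 24 mod 4=0
i=2  r:6+8->14  c:2·0+0+0->0
row: 8 vs 14

buggy=8 correct=14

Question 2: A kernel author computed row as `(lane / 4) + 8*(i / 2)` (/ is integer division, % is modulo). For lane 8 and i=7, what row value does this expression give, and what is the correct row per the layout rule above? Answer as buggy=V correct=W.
buggy=26 correct=10

`(lane / 4) + 8*(i / 2)`[8,7]->26
L=8->gid=8>>2=2, tid=8&3=0
[7]->row 2+8=10  col 0·2+1+8=9
row: 26 vs 10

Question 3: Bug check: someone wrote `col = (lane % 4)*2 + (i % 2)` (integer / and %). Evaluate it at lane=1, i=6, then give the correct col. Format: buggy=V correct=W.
`(lane % 4)*2 + (i % 2)`[1,6]⇒2
lane 1: gr=0 (1/4), th=1 (1%4)
i=6: r=0+8=8, c=1*2+0+8=10
col: 2 vs 10

buggy=2 correct=10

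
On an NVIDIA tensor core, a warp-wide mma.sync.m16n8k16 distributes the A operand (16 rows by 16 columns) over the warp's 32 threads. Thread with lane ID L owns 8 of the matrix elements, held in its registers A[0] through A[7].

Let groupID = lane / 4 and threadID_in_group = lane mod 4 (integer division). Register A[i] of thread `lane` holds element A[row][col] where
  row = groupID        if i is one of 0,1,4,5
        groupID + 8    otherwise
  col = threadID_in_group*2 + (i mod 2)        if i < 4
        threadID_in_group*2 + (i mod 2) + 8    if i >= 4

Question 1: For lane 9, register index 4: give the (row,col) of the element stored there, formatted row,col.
L=9->g=9>>2=2, t=9&3=1
[4]->row 2+0=2  col 1·2+0+8=10

2,10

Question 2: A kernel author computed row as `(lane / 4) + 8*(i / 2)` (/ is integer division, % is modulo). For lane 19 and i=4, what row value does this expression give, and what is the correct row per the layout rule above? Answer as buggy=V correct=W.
buggy=20 correct=4

`(lane / 4) + 8*(i / 2)`[19,4]⇒20
lane 19⇒19/4=4, 19 mod 4=3
i=4  r:4+0⇒4  c:2·3+0+8⇒14
row: 20 vs 4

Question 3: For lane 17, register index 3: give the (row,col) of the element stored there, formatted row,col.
12,3

lane 17: G=4 (17/4), T=1 (17%4)
i=3: r=4+8=12, c=1*2+1+0=3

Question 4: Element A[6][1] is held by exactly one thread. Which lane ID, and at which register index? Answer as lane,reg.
r:6=>grp=6,rB=0  c:1=>cB=0,tig=0,lo=1
L=6*4+0=24  i=0*4+0*2+1=1

24,1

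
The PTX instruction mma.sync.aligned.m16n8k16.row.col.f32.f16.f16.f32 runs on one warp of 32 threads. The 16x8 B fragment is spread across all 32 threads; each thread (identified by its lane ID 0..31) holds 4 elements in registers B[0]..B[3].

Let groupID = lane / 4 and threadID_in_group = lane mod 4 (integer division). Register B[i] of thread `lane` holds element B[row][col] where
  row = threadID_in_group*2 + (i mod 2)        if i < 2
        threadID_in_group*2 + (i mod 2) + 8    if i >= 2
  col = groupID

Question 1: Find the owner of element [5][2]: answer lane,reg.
10,1

c=2→G=2  r=5→rhi=0,T=2,p=1
L=2*4+2=10  i=0*2+1=1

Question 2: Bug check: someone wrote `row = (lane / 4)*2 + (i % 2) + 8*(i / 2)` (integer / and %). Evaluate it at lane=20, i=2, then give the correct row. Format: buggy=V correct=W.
`(lane / 4)*2 + (i % 2) + 8*(i / 2)`[20,2]->18
lane 20->20/4=5, 20 mod 4=0
i=2  r:2·0+0+8->8  c:5
row: 18 vs 8

buggy=18 correct=8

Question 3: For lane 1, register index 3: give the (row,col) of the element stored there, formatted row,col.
11,0

1: gr=0,th=1
[3] (1*2+1+8,0) = (11,0)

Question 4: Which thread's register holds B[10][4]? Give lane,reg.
17,2

c=4⇒gr=4  r=10⇒Rb=1,th=1,odd=0
L=4*4+1=17  i=1*2+0=2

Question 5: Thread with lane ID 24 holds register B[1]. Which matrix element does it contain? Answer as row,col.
lane 24->24/4=6, 24 mod 4=0
i=1  r:2·0+1+0->1  c:6

1,6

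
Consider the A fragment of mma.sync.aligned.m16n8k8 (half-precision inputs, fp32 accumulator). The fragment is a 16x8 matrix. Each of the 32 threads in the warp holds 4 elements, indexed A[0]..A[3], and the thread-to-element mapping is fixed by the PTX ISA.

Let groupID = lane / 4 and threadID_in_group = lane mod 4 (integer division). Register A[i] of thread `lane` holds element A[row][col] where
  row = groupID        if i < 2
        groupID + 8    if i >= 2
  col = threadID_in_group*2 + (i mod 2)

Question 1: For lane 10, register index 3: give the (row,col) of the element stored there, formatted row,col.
10: G=2,T=2
[3] (2+8,2*2+1) = (10,5)

10,5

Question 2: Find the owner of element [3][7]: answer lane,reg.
15,1

r=3->g=3,rb=0  c=7->t=3,b0=1
L=3*4+3=15  i=0*2+1=1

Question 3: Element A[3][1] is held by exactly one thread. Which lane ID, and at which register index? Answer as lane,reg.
r=3->g=3,rb=0  c=1->t=0,b0=1
L=3*4+0=12  i=0*2+1=1

12,1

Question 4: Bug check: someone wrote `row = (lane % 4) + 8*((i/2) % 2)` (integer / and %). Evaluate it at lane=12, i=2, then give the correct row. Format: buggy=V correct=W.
`(lane % 4) + 8*((i/2) % 2)`[12,2]->8
L=12->g=12>>2=3, t=12&3=0
[2]->row 3+8=11  col 0·2+0=0
row: 8 vs 11

buggy=8 correct=11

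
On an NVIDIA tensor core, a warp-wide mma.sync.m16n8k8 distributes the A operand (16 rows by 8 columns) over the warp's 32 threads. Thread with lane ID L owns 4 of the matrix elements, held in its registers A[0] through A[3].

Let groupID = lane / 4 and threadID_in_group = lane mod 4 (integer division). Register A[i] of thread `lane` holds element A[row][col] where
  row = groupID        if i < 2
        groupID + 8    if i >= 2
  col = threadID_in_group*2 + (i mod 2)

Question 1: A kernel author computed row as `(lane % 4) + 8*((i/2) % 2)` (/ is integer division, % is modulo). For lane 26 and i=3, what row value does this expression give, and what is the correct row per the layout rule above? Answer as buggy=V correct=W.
buggy=10 correct=14

`(lane % 4) + 8*((i/2) % 2)`[26,3]⇒10
26: gr=6,th=2
[3] (6+8,2*2+1) = (14,5)
row: 10 vs 14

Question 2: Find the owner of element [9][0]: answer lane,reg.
4,2

r:9=>grp=1,rB=1  c:0=>tig=0,lo=0
L=1*4+0=4  i=1*2+0=2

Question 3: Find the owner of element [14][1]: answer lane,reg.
24,3

r: 14->gid=6,r8=1  c: 1->tid=0,i&1=1
L=6*4+0=24  i=1*2+1=3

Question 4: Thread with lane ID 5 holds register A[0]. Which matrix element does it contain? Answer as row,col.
1,2

lane 5: gid=1 (5/4), tid=1 (5%4)
i=0: r=1+0=1, c=1*2+0=2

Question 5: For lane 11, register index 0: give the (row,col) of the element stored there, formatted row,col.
lane 11: gr=2 (11/4), th=3 (11%4)
i=0: r=2+0=2, c=3*2+0=6

2,6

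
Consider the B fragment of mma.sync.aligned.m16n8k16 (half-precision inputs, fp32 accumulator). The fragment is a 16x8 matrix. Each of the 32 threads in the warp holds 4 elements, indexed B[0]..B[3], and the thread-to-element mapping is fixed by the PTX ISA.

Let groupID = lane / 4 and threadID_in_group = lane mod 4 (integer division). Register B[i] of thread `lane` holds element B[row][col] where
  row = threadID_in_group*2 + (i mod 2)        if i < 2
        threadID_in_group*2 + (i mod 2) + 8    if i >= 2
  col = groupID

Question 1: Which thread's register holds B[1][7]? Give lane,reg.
28,1

c:7=>grp=7  r:1=>rB=0,tig=0,lo=1
L=7*4+0=28  i=0*2+1=1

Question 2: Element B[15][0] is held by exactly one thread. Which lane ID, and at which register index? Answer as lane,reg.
3,3

c=0⇒gr=0  r=15⇒Rb=1,th=3,odd=1
L=0*4+3=3  i=1*2+1=3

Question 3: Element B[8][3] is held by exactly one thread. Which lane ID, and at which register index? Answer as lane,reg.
c=3->g=3  r=8->rb=1,t=0,b0=0
L=3*4+0=12  i=1*2+0=2

12,2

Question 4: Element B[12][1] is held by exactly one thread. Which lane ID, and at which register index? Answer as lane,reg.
c=1⇒gr=1  r=12⇒Rb=1,th=2,odd=0
L=1*4+2=6  i=1*2+0=2

6,2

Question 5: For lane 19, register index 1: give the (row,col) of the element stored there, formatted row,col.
7,4

L=19=>grp=19>>2=4, tig=19&3=3
[1]=>row 3·2+1+0=7  col grp=4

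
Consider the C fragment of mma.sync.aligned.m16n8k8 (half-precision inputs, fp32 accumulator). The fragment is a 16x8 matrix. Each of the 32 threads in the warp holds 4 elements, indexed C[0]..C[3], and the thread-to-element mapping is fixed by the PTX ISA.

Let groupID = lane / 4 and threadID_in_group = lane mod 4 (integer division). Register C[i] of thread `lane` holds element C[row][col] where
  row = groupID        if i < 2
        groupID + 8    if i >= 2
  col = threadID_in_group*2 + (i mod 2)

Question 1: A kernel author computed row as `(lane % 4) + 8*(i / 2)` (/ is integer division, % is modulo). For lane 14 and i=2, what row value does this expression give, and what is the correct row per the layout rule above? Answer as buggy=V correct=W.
buggy=10 correct=11

`(lane % 4) + 8*(i / 2)`[14,2]⇒10
lane 14: gr=3 (14/4), th=2 (14%4)
i=2: r=3+8=11, c=2*2+0=4
row: 10 vs 11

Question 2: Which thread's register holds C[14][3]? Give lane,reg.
25,3

r=14→G=6,rhi=1  c=3→T=1,p=1
L=6*4+1=25  i=1*2+1=3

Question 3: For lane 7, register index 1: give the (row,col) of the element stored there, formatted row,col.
1,7

7: g=1,t=3
[1] (1+0,3*2+1) = (1,7)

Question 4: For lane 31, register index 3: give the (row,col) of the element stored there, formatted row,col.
31: G=7,T=3
[3] (7+8,3*2+1) = (15,7)

15,7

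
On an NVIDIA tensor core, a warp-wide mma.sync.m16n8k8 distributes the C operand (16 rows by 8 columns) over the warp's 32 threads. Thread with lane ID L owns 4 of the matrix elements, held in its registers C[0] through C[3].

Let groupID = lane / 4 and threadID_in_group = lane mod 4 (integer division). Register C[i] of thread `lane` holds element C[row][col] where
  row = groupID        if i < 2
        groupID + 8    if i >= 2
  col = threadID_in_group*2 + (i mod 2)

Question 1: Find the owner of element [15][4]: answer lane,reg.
30,2

r=15→G=7,rhi=1  c=4→T=2,p=0
L=7*4+2=30  i=1*2+0=2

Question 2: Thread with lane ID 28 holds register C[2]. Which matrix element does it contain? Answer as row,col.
lane 28→28/4=7, 28 mod 4=0
i=2  r:7+8→15  c:2·0+0→0

15,0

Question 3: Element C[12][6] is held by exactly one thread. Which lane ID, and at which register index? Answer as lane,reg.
19,2

r:12=>grp=4,rB=1  c:6=>tig=3,lo=0
L=4*4+3=19  i=1*2+0=2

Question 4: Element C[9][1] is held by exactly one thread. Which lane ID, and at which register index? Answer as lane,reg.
4,3

r:9=>grp=1,rB=1  c:1=>tig=0,lo=1
L=1*4+0=4  i=1*2+1=3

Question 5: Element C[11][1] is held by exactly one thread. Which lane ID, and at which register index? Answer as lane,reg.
r=11⇒gr=3,Rb=1  c=1⇒th=0,odd=1
L=3*4+0=12  i=1*2+1=3

12,3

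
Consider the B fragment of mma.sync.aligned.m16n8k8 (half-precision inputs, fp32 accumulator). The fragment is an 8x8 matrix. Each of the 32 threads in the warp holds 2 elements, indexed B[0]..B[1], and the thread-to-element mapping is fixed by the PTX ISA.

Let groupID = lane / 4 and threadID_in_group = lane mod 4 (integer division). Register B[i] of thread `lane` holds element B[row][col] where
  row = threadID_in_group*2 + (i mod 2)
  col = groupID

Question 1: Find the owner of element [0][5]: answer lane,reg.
c:5=>grp=5  r:0=>tig=0,lo=0
L=5*4+0=20  i=0=0

20,0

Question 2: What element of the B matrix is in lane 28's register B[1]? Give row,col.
1,7

28: G=7,T=0
[1] (0*2+1,7) = (1,7)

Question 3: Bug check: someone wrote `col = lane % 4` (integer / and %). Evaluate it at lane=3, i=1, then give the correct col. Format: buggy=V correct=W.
buggy=3 correct=0

`lane % 4`[3,1]=>3
lane 3: grp=0 (3/4), tig=3 (3%4)
i=1: r=3*2+1=7, c=grp=0
col: 3 vs 0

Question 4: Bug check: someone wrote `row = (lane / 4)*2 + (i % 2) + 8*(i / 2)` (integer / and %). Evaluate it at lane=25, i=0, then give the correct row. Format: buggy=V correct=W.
`(lane / 4)*2 + (i % 2) + 8*(i / 2)`[25,0]⇒12
lane 25: gr=6 (25/4), th=1 (25%4)
i=0: r=1*2+0=2, c=gr=6
row: 12 vs 2

buggy=12 correct=2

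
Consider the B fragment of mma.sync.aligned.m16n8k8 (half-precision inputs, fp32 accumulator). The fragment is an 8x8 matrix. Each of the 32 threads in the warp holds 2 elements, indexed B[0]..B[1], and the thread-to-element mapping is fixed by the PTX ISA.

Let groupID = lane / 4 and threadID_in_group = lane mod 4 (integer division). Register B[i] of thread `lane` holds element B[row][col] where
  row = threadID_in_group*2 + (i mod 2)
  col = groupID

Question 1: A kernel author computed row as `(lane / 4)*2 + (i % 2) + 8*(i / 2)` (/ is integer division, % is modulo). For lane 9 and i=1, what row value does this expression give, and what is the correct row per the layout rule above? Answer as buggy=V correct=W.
`(lane / 4)*2 + (i % 2) + 8*(i / 2)`[9,1]⇒5
9: gr=2,th=1
[1] (1*2+1,2) = (3,2)
row: 5 vs 3

buggy=5 correct=3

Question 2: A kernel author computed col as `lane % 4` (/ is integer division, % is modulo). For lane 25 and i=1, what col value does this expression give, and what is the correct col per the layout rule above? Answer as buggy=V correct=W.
buggy=1 correct=6

`lane % 4`[25,1]->1
lane 25->25/4=6, 25 mod 4=1
i=1  r:2·1+1->3  c:6
col: 1 vs 6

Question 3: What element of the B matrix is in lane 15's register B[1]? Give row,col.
7,3

L=15=>grp=15>>2=3, tig=15&3=3
[1]=>row 3·2+1=7  col grp=3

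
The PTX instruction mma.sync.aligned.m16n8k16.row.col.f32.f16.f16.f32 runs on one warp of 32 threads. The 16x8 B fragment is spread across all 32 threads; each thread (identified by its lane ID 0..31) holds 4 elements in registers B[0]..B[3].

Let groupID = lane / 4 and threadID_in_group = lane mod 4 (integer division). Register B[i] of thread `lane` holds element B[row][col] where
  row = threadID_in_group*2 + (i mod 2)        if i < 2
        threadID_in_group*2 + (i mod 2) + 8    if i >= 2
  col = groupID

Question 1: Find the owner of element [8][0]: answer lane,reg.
c=0⇒gr=0  r=8⇒Rb=1,th=0,odd=0
L=0*4+0=0  i=1*2+0=2

0,2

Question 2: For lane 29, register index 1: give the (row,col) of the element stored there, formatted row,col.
L=29->gid=29>>2=7, tid=29&3=1
[1]->row 1·2+1+0=3  col gid=7

3,7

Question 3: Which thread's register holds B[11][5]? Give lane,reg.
c: 5->gid=5  r: 11->r8=1,tid=1,i&1=1
L=5*4+1=21  i=1*2+1=3

21,3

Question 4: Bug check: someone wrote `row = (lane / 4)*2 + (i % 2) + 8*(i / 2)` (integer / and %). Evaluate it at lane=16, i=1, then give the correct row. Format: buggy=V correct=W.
`(lane / 4)*2 + (i % 2) + 8*(i / 2)`[16,1]->9
lane 16->16/4=4, 16 mod 4=0
i=1  r:2·0+1+0->1  c:4
row: 9 vs 1

buggy=9 correct=1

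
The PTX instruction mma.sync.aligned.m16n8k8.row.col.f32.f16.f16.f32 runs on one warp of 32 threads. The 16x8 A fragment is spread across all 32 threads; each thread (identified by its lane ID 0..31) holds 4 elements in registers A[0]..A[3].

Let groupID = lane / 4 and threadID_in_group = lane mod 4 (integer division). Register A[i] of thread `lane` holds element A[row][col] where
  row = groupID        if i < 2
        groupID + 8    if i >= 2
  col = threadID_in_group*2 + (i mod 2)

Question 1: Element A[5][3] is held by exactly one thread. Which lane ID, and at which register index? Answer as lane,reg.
r=5→G=5,rhi=0  c=3→T=1,p=1
L=5*4+1=21  i=0*2+1=1

21,1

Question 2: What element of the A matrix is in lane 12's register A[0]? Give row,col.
3,0

lane 12: grp=3 (12/4), tig=0 (12%4)
i=0: r=3+0=3, c=0*2+0=0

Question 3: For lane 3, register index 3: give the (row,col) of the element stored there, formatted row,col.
8,7

L=3->gid=3>>2=0, tid=3&3=3
[3]->row 0+8=8  col 3·2+1=7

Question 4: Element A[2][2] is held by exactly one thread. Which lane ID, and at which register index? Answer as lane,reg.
r=2->g=2,rb=0  c=2->t=1,b0=0
L=2*4+1=9  i=0*2+0=0

9,0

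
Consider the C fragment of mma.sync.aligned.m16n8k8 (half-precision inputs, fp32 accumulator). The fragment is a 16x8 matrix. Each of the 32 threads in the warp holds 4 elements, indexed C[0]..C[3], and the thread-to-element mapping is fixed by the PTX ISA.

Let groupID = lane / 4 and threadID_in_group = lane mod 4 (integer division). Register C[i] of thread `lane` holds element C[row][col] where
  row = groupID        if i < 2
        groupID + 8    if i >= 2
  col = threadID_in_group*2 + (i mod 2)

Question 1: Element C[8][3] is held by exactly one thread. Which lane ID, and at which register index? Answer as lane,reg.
r=8→G=0,rhi=1  c=3→T=1,p=1
L=0*4+1=1  i=1*2+1=3

1,3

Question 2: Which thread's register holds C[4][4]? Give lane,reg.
r=4⇒gr=4,Rb=0  c=4⇒th=2,odd=0
L=4*4+2=18  i=0*2+0=0

18,0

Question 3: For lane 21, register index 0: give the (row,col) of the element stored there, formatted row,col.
21: g=5,t=1
[0] (5+0,1*2+0) = (5,2)

5,2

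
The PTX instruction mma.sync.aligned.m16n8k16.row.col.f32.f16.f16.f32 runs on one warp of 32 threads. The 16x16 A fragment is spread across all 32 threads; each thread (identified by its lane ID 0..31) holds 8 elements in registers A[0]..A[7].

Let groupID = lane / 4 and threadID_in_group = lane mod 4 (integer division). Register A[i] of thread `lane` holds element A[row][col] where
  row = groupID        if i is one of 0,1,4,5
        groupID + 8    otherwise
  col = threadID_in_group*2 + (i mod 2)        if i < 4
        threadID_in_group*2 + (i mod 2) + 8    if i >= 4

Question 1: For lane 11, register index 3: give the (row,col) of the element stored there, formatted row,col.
10,7

11: g=2,t=3
[3] (2+8,3*2+1+0) = (10,7)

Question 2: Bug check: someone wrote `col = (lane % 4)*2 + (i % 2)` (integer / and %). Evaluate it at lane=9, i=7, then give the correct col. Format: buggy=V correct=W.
buggy=3 correct=11

`(lane % 4)*2 + (i % 2)`[9,7]⇒3
lane 9: gr=2 (9/4), th=1 (9%4)
i=7: r=2+8=10, c=1*2+1+8=11
col: 3 vs 11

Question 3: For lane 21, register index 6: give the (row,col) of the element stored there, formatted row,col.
13,10

21: G=5,T=1
[6] (5+8,1*2+0+8) = (13,10)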